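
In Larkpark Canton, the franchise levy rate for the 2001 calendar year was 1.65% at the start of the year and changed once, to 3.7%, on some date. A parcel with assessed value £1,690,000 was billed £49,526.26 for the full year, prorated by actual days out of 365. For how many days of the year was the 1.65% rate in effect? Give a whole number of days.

Let d = days at the first rate; then 365 − d days at the second rate.
£1,690,000 × [1.65%·d + 3.7%·(365−d)] / 365 = £49,526.26
Solving gives d = 137, so the new rate took effect on 18 May 2001.

137 days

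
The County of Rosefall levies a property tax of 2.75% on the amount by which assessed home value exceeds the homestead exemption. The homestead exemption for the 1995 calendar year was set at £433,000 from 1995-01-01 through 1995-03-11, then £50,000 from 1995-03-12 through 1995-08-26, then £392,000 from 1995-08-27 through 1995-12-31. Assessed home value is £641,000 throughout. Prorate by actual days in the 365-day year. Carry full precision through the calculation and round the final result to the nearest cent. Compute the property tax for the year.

1995-01-01 to 1995-03-11: 70 days, exemption £433,000 → (£641,000 − £433,000) × 2.75% × 70/365 = £1,096.9863
1995-03-12 to 1995-08-26: 168 days, exemption £50,000 → (£641,000 − £50,000) × 2.75% × 168/365 = £7,480.6027
1995-08-27 to 1995-12-31: 127 days, exemption £392,000 → (£641,000 − £392,000) × 2.75% × 127/365 = £2,382.5548
Total = £10,960.1438

£10,960.14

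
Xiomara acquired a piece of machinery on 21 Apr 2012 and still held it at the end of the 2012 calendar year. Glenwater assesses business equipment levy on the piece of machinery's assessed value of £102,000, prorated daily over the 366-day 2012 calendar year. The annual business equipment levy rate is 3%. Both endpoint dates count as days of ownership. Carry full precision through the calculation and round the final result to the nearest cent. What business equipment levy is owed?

£2,131.97

Days held (21 Apr – 31 Dec 2012): 255 out of 366
Tax = £102,000 × 3% × 255/366 = £2,131.9672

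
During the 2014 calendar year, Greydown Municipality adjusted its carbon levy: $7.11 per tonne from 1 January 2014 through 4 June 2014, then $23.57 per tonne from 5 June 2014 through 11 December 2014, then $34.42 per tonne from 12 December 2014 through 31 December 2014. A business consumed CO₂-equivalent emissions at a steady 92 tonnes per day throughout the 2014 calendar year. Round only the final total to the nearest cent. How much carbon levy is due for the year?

1 January – 4 June 2014: 155 days × 92 tonnes/day = 14,260 tonnes at $7.11/tonne → $101,388.60
5 June – 11 December 2014: 190 days × 92 tonnes/day = 17,480 tonnes at $23.57/tonne → $412,003.60
12 December – 31 December 2014: 20 days × 92 tonnes/day = 1,840 tonnes at $34.42/tonne → $63,332.80

$576,725.00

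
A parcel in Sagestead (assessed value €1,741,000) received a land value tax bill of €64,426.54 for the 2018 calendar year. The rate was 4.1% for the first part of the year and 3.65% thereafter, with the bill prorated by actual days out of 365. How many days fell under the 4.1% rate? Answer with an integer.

41 days

Let d = days at the first rate; then 365 − d days at the second rate.
€1,741,000 × [4.1%·d + 3.65%·(365−d)] / 365 = €64,426.54
Solving gives d = 41, so the new rate took effect on 11 February 2018.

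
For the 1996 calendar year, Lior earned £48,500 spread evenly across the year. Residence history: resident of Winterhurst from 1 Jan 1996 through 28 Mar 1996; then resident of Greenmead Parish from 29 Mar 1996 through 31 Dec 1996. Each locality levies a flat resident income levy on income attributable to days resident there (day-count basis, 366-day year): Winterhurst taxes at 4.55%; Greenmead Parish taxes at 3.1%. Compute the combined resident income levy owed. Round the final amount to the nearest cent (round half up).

£1,672.59

Winterhurst, 1 Jan – 28 Mar 1996: 88 days → £48,500 × 4.55% × 88/366 = £530.5847
Greenmead Parish, 29 Mar – 31 Dec 1996: 278 days → £48,500 × 3.1% × 278/366 = £1,142.0027
Total = £1,672.5874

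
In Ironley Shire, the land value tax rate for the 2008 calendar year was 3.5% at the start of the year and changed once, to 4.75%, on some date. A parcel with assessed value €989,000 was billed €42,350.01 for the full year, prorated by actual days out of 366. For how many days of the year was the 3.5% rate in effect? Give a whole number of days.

Let d = days at the first rate; then 366 − d days at the second rate.
€989,000 × [3.5%·d + 4.75%·(366−d)] / 366 = €42,350.01
Solving gives d = 137, so the new rate took effect on May 17, 2008.

137 days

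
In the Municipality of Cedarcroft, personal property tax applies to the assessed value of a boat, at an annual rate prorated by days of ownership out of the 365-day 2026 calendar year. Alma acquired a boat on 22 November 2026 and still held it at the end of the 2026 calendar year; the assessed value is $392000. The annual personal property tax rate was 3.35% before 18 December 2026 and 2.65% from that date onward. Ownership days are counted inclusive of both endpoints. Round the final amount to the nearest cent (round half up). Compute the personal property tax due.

22 November – 17 December 2026: 26 days at 3.35% → $392000 × 3.35% × 26/365 = $935.4301
18 December – 31 December 2026: 14 days at 2.65% → $392000 × 2.65% × 14/365 = $398.4438
Total = $1333.8740

$1333.87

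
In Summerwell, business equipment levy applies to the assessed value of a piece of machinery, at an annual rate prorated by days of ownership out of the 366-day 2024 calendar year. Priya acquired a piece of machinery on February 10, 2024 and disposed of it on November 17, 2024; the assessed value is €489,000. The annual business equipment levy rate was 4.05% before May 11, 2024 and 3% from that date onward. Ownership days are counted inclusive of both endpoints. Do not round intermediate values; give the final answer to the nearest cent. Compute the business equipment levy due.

February 10 – May 10, 2024: 91 days at 4.05% → €489,000 × 4.05% × 91/366 = €4,924.0697
May 11 – November 17, 2024: 191 days at 3% → €489,000 × 3% × 191/366 = €7,655.6557
Total = €12,579.7254

€12,579.73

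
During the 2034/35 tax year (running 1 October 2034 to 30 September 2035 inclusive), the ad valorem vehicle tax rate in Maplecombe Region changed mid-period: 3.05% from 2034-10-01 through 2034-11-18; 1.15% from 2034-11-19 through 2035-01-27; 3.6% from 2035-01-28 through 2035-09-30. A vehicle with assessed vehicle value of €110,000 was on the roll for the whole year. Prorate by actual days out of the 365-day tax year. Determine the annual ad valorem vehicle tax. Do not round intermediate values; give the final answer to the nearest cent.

€3,361.93

2034-10-01 to 2034-11-18: 49 days at 3.05% → €110,000 × 3.05% × 49/365 = €450.3973
2034-11-19 to 2035-01-27: 70 days at 1.15% → €110,000 × 1.15% × 70/365 = €242.6027
2035-01-28 to 2035-09-30: 246 days at 3.6% → €110,000 × 3.6% × 246/365 = €2,668.9315
Total = €3,361.9315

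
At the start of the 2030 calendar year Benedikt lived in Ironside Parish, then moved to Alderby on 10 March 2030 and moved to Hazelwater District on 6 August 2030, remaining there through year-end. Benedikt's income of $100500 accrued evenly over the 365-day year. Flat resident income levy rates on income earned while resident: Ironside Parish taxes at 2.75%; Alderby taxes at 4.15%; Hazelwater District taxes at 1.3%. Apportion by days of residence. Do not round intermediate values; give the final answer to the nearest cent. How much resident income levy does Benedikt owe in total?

Ironside Parish, 1 January – 9 March 2030: 68 days → $100500 × 2.75% × 68/365 = $514.8904
Alderby, 10 March – 5 August 2030: 149 days → $100500 × 4.15% × 149/365 = $1702.5801
Hazelwater District, 6 August – 31 December 2030: 148 days → $100500 × 1.3% × 148/365 = $529.7589
Total = $2747.2295

$2747.23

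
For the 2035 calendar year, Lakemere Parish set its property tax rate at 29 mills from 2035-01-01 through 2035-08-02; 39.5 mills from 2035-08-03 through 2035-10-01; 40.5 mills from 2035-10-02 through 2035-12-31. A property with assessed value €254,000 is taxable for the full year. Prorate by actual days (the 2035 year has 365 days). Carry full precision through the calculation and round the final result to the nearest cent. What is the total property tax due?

2035-01-01 to 2035-08-02: 214 days at 29 mills → €254,000 × 2.9% × 214/365 = €4,318.6959
2035-08-03 to 2035-10-01: 60 days at 39.5 mills → €254,000 × 3.95% × 60/365 = €1,649.2603
2035-10-02 to 2035-12-31: 91 days at 40.5 mills → €254,000 × 4.05% × 91/365 = €2,564.7041
Total = €8,532.6603

€8,532.66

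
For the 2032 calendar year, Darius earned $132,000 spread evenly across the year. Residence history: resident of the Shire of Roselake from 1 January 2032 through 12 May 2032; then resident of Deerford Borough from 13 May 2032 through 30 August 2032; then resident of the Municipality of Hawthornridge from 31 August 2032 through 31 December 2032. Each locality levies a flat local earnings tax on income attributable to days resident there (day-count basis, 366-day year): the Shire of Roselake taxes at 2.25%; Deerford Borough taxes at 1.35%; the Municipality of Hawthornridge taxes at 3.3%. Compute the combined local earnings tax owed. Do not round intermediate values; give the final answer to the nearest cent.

The Shire of Roselake, 1 January – 12 May 2032: 133 days → $132,000 × 2.25% × 133/366 = $1,079.2623
Deerford Borough, 13 May – 30 August 2032: 110 days → $132,000 × 1.35% × 110/366 = $535.5738
The Municipality of Hawthornridge, 31 August – 31 December 2032: 123 days → $132,000 × 3.3% × 123/366 = $1,463.9016
Total = $3,078.7377

$3,078.74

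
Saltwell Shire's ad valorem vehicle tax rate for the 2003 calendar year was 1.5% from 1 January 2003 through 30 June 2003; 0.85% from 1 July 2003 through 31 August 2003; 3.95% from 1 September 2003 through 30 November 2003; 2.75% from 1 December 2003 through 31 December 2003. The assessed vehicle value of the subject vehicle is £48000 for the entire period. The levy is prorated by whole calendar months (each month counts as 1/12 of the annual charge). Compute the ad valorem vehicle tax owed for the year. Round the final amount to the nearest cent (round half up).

£1012.00

1 January – 30 June 2003: 6 months at 1.5% → £48000 × 1.5% × 6/12 = £360.0000
1 July – 31 August 2003: 2 months at 0.85% → £48000 × 0.85% × 2/12 = £68.0000
1 September – 30 November 2003: 3 months at 3.95% → £48000 × 3.95% × 3/12 = £474.0000
1 December – 31 December 2003: 1 month at 2.75% → £48000 × 2.75% × 1/12 = £110.0000
Total = £1012.0000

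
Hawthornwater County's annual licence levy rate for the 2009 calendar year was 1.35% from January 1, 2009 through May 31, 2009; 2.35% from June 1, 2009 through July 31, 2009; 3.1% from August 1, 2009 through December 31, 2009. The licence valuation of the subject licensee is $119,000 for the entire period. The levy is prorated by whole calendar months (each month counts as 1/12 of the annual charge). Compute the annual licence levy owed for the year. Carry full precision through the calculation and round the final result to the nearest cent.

$2,672.54

January 1 – May 31, 2009: 5 months at 1.35% → $119,000 × 1.35% × 5/12 = $669.3750
June 1 – July 31, 2009: 2 months at 2.35% → $119,000 × 2.35% × 2/12 = $466.0833
August 1 – December 31, 2009: 5 months at 3.1% → $119,000 × 3.1% × 5/12 = $1,537.0833
Total = $2,672.5417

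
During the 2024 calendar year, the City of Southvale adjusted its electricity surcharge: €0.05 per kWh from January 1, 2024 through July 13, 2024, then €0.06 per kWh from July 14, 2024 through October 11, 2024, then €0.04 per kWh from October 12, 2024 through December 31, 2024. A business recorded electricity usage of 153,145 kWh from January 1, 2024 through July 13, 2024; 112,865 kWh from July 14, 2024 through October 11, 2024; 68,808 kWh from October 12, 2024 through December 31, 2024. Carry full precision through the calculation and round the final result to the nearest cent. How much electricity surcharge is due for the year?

€17,181.47

January 1 – July 13, 2024: 153,145 kWh at €0.05/kWh → €7,657.25
July 14 – October 11, 2024: 112,865 kWh at €0.06/kWh → €6,771.90
October 12 – December 31, 2024: 68,808 kWh at €0.04/kWh → €2,752.32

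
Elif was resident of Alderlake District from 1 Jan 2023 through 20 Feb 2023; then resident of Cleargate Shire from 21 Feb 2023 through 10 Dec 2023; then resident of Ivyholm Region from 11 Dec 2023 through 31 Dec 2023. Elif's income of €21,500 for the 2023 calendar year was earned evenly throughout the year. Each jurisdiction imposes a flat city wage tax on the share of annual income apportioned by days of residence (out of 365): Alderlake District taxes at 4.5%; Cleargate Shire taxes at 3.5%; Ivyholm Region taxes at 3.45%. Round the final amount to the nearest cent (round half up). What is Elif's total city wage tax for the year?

€781.92

Alderlake District, 1 Jan – 20 Feb 2023: 51 days → €21,500 × 4.5% × 51/365 = €135.1849
Cleargate Shire, 21 Feb – 10 Dec 2023: 293 days → €21,500 × 3.5% × 293/365 = €604.0616
Ivyholm Region, 11 Dec – 31 Dec 2023: 21 days → €21,500 × 3.45% × 21/365 = €42.6760
Total = €781.9226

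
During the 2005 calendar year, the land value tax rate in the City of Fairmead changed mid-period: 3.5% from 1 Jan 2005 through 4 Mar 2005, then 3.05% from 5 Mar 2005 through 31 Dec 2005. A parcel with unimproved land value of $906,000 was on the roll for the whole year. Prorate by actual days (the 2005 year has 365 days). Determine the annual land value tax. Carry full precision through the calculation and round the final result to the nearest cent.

$28,336.70

1 Jan – 4 Mar 2005: 63 days at 3.5% → $906,000 × 3.5% × 63/365 = $5,473.2329
5 Mar – 31 Dec 2005: 302 days at 3.05% → $906,000 × 3.05% × 302/365 = $22,863.4685
Total = $28,336.7014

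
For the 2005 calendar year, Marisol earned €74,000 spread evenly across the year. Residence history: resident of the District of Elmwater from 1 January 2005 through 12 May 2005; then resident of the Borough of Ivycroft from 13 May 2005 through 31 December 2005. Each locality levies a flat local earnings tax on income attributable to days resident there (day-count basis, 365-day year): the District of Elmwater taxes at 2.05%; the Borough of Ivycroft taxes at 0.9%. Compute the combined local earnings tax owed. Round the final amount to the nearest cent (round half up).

€973.76

The District of Elmwater, 1 January – 12 May 2005: 132 days → €74,000 × 2.05% × 132/365 = €548.6137
The Borough of Ivycroft, 13 May – 31 December 2005: 233 days → €74,000 × 0.9% × 233/365 = €425.1452
Total = €973.7589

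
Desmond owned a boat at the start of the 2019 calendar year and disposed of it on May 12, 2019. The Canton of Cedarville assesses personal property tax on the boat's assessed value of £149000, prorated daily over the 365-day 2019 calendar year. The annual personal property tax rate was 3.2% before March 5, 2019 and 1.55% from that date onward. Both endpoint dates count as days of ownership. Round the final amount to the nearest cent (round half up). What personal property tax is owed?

January 1 – March 4, 2019: 63 days at 3.2% → £149000 × 3.2% × 63/365 = £822.9699
March 5 – May 12, 2019: 69 days at 1.55% → £149000 × 1.55% × 69/365 = £436.5904
Total = £1259.5603

£1259.56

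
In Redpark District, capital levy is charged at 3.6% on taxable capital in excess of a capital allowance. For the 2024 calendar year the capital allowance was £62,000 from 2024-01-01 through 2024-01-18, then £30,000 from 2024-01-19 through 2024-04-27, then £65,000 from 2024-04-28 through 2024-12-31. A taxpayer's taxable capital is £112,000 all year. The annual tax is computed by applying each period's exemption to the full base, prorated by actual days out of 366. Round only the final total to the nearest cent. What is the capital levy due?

£2,041.57

2024-01-01 to 2024-01-18: 18 days, exemption £62,000 → (£112,000 − £62,000) × 3.6% × 18/366 = £88.5246
2024-01-19 to 2024-04-27: 100 days, exemption £30,000 → (£112,000 − £30,000) × 3.6% × 100/366 = £806.5574
2024-04-28 to 2024-12-31: 248 days, exemption £65,000 → (£112,000 − £65,000) × 3.6% × 248/366 = £1,146.4918
Total = £2,041.5738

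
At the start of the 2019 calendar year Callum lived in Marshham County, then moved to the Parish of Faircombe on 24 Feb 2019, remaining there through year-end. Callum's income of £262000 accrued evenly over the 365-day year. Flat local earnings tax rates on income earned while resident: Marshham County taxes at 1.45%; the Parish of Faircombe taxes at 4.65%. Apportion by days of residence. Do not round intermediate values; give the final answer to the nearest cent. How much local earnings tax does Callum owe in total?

£10942.63

Marshham County, 1 Jan – 23 Feb 2019: 54 days → £262000 × 1.45% × 54/365 = £562.0438
The Parish of Faircombe, 24 Feb – 31 Dec 2019: 311 days → £262000 × 4.65% × 311/365 = £10380.5836
Total = £10942.6274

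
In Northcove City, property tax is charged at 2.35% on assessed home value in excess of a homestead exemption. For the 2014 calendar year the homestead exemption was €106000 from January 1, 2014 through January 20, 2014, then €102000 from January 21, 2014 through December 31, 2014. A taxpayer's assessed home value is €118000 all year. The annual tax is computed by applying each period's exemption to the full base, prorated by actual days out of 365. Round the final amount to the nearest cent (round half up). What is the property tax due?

€370.85

January 1 – January 20, 2014: 20 days, exemption €106000 → (€118000 − €106000) × 2.35% × 20/365 = €15.4521
January 21 – December 31, 2014: 345 days, exemption €102000 → (€118000 − €102000) × 2.35% × 345/365 = €355.3973
Total = €370.8493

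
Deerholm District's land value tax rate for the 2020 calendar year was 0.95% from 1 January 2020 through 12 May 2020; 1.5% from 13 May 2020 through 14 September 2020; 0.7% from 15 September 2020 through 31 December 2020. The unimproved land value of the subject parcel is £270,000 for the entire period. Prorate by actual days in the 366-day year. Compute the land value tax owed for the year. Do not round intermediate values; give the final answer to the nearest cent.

£2,872.99

1 January – 12 May 2020: 133 days at 0.95% → £270,000 × 0.95% × 133/366 = £932.0902
13 May – 14 September 2020: 125 days at 1.5% → £270,000 × 1.5% × 125/366 = £1,383.1967
15 September – 31 December 2020: 108 days at 0.7% → £270,000 × 0.7% × 108/366 = £557.7049
Total = £2,872.9918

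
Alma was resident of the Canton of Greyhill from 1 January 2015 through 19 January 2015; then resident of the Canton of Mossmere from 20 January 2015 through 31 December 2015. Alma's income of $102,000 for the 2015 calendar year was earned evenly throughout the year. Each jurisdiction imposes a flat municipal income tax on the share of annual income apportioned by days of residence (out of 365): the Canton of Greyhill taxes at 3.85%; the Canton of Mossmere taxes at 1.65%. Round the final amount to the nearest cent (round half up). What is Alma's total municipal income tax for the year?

The Canton of Greyhill, 1 January – 19 January 2015: 19 days → $102,000 × 3.85% × 19/365 = $204.4192
The Canton of Mossmere, 20 January – 31 December 2015: 346 days → $102,000 × 1.65% × 346/365 = $1,595.3918
Total = $1,799.8110

$1,799.81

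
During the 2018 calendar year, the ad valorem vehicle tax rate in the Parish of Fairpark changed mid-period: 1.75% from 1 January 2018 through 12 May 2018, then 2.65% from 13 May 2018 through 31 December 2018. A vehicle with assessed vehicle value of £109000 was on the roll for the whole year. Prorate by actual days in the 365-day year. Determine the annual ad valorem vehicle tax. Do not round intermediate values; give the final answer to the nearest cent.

£2533.73

1 January – 12 May 2018: 132 days at 1.75% → £109000 × 1.75% × 132/365 = £689.8356
13 May – 31 December 2018: 233 days at 2.65% → £109000 × 2.65% × 233/365 = £1843.8918
Total = £2533.7274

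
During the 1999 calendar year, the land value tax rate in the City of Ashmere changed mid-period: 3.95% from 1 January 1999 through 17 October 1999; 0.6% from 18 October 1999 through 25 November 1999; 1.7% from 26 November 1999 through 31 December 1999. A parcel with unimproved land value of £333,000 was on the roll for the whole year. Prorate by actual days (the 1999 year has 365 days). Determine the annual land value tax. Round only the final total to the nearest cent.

£11,222.56

1 January – 17 October 1999: 290 days at 3.95% → £333,000 × 3.95% × 290/365 = £10,450.7260
18 October – 25 November 1999: 39 days at 0.6% → £333,000 × 0.6% × 39/365 = £213.4849
26 November – 31 December 1999: 36 days at 1.7% → £333,000 × 1.7% × 36/365 = £558.3452
Total = £11,222.5562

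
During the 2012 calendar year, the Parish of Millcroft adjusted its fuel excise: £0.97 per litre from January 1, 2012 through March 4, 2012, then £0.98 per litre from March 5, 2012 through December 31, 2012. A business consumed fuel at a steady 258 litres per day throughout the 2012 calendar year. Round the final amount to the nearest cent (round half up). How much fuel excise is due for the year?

£92,374.32

January 1 – March 4, 2012: 64 days × 258 litres/day = 16,512 litres at £0.97/litre → £16,016.64
March 5 – December 31, 2012: 302 days × 258 litres/day = 77,916 litres at £0.98/litre → £76,357.68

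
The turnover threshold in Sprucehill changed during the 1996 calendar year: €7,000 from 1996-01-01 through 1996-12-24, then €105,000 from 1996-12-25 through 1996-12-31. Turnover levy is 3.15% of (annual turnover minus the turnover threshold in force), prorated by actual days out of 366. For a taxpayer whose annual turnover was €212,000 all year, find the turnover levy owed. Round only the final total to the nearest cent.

1996-01-01 to 1996-12-24: 359 days, exemption €7,000 → (€212,000 − €7,000) × 3.15% × 359/366 = €6,333.9959
1996-12-25 to 1996-12-31: 7 days, exemption €105,000 → (€212,000 − €105,000) × 3.15% × 7/366 = €64.4631
Total = €6,398.4590

€6,398.46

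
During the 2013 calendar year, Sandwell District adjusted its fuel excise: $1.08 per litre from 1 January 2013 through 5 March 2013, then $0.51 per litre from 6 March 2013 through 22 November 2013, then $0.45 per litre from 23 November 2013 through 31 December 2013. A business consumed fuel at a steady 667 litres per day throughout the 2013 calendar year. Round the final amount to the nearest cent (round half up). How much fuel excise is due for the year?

$146,933.43

1 January – 5 March 2013: 64 days × 667 litres/day = 42,688 litres at $1.08/litre → $46,103.04
6 March – 22 November 2013: 262 days × 667 litres/day = 174,754 litres at $0.51/litre → $89,124.54
23 November – 31 December 2013: 39 days × 667 litres/day = 26,013 litres at $0.45/litre → $11,705.85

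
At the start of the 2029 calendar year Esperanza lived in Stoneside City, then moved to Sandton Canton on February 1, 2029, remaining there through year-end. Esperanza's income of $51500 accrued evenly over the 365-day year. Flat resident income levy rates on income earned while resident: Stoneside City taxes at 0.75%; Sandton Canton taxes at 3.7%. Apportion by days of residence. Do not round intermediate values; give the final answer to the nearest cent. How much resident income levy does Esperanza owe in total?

$1776.47

Stoneside City, January 1 – January 31, 2029: 31 days → $51500 × 0.75% × 31/365 = $32.8048
Sandton Canton, February 1 – December 31, 2029: 334 days → $51500 × 3.7% × 334/365 = $1743.6630
Total = $1776.4678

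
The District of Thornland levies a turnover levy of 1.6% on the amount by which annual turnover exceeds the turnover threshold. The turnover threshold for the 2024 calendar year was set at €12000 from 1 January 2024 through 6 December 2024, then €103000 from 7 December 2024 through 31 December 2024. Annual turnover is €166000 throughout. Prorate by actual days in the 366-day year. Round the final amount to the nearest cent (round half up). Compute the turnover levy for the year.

€2364.55

1 January – 6 December 2024: 341 days, exemption €12000 → (€166000 − €12000) × 1.6% × 341/366 = €2295.6940
7 December – 31 December 2024: 25 days, exemption €103000 → (€166000 − €103000) × 1.6% × 25/366 = €68.8525
Total = €2364.5464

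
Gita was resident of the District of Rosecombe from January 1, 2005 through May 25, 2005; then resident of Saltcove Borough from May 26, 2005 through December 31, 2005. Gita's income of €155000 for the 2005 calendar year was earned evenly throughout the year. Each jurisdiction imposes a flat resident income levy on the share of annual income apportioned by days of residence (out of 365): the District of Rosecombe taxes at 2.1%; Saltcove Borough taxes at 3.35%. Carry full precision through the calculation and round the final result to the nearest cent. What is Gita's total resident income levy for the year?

€4422.81

The District of Rosecombe, January 1 – May 25, 2005: 145 days → €155000 × 2.1% × 145/365 = €1293.0822
Saltcove Borough, May 26 – December 31, 2005: 220 days → €155000 × 3.35% × 220/365 = €3129.7260
Total = €4422.8082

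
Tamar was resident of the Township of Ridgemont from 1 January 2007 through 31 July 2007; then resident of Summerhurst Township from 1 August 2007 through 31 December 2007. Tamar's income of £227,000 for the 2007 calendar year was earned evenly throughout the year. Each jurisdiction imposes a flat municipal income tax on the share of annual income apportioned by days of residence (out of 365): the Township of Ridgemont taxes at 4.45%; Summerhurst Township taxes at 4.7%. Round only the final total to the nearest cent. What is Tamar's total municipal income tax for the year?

The Township of Ridgemont, 1 January – 31 July 2007: 212 days → £227,000 × 4.45% × 212/365 = £5,867.1726
Summerhurst Township, 1 August – 31 December 2007: 153 days → £227,000 × 4.7% × 153/365 = £4,472.2110
Total = £10,339.3836

£10,339.38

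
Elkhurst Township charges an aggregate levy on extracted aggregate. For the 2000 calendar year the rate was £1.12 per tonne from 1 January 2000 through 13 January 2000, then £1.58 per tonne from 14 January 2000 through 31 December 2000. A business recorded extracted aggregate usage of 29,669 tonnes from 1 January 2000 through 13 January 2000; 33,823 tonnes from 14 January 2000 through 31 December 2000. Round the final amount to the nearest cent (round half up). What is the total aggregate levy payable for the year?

1 January – 13 January 2000: 29,669 tonnes at £1.12/tonne → £33229.28
14 January – 31 December 2000: 33,823 tonnes at £1.58/tonne → £53440.34

£86669.62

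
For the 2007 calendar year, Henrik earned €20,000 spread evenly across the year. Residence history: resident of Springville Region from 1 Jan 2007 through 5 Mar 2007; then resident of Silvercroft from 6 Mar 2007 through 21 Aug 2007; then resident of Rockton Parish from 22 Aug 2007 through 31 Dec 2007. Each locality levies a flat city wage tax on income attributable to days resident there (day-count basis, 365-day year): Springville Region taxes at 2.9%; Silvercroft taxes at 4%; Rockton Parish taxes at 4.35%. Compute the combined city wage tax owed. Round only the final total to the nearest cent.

Springville Region, 1 Jan – 5 Mar 2007: 64 days → €20,000 × 2.9% × 64/365 = €101.6986
Silvercroft, 6 Mar – 21 Aug 2007: 169 days → €20,000 × 4% × 169/365 = €370.4110
Rockton Parish, 22 Aug – 31 Dec 2007: 132 days → €20,000 × 4.35% × 132/365 = €314.6301
Total = €786.7397

€786.74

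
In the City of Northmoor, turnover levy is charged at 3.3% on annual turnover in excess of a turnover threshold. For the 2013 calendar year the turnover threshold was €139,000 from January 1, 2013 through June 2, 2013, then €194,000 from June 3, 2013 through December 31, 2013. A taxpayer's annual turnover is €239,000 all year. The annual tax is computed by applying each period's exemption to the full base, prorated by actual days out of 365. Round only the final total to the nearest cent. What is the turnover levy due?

January 1 – June 2, 2013: 153 days, exemption €139,000 → (€239,000 − €139,000) × 3.3% × 153/365 = €1,383.2877
June 3 – December 31, 2013: 212 days, exemption €194,000 → (€239,000 − €194,000) × 3.3% × 212/365 = €862.5205
Total = €2,245.8082

€2,245.81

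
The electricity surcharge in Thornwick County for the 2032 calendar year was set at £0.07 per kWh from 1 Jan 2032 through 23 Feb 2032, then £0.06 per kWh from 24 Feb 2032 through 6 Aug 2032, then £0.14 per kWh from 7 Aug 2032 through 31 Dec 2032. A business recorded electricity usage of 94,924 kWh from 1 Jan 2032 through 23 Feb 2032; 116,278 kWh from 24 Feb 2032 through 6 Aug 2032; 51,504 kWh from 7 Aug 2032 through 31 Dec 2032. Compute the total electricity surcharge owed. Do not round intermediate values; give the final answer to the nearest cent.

1 Jan – 23 Feb 2032: 94,924 kWh at £0.07/kWh → £6644.68
24 Feb – 6 Aug 2032: 116,278 kWh at £0.06/kWh → £6976.68
7 Aug – 31 Dec 2032: 51,504 kWh at £0.14/kWh → £7210.56

£20831.92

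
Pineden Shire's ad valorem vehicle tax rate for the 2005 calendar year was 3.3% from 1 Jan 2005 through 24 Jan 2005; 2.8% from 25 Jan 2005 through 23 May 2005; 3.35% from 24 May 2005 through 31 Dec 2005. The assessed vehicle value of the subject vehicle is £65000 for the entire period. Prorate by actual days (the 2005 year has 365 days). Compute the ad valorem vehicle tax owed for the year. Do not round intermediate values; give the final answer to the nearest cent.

£2058.81

1 Jan – 24 Jan 2005: 24 days at 3.3% → £65000 × 3.3% × 24/365 = £141.0411
25 Jan – 23 May 2005: 119 days at 2.8% → £65000 × 2.8% × 119/365 = £593.3699
24 May – 31 Dec 2005: 222 days at 3.35% → £65000 × 3.35% × 222/365 = £1324.3973
Total = £2058.8082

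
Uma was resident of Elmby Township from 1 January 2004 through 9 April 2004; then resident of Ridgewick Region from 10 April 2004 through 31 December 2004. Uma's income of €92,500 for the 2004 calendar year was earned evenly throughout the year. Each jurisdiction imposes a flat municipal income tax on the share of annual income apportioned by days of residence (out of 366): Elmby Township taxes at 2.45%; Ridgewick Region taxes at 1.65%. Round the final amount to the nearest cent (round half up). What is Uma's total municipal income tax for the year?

Elmby Township, 1 January – 9 April 2004: 100 days → €92,500 × 2.45% × 100/366 = €619.1940
Ridgewick Region, 10 April – 31 December 2004: 266 days → €92,500 × 1.65% × 266/366 = €1,109.2418
Total = €1,728.4358

€1,728.44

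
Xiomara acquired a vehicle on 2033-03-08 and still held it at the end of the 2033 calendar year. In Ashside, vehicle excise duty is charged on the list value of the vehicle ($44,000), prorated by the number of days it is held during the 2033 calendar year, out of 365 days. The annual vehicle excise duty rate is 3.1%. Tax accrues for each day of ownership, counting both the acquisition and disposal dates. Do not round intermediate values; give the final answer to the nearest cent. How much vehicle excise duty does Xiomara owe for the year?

Days held (2033-03-08 to 2033-12-31): 299 out of 365
Tax = $44,000 × 3.1% × 299/365 = $1,117.3589

$1,117.36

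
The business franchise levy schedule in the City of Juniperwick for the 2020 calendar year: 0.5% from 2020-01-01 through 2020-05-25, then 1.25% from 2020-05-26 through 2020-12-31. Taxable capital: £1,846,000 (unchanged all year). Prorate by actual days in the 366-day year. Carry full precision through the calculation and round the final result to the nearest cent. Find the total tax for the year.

2020-01-01 to 2020-05-25: 146 days at 0.5% → £1,846,000 × 0.5% × 146/366 = £3,681.9126
2020-05-26 to 2020-12-31: 220 days at 1.25% → £1,846,000 × 1.25% × 220/366 = £13,870.2186
Total = £17,552.1311

£17,552.13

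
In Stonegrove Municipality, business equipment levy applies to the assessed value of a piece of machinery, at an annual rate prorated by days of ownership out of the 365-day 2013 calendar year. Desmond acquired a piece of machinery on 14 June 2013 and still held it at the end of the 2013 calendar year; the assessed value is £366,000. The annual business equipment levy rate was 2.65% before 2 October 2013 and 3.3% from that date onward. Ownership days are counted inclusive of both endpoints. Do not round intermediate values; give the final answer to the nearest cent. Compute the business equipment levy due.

14 June – 1 October 2013: 110 days at 2.65% → £366,000 × 2.65% × 110/365 = £2,922.9863
2 October – 31 December 2013: 91 days at 3.3% → £366,000 × 3.3% × 91/365 = £3,011.2274
Total = £5,934.2137

£5,934.21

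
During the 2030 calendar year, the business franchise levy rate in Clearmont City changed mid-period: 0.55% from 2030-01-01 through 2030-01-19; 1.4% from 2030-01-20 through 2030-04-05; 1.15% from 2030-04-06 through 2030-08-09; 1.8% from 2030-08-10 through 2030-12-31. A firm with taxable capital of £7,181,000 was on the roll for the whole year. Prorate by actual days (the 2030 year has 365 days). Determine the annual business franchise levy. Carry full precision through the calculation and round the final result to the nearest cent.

2030-01-01 to 2030-01-19: 19 days at 0.55% → £7,181,000 × 0.55% × 19/365 = £2,055.9301
2030-01-20 to 2030-04-05: 76 days at 1.4% → £7,181,000 × 1.4% × 76/365 = £20,933.1068
2030-04-06 to 2030-08-09: 126 days at 1.15% → £7,181,000 × 1.15% × 126/365 = £28,507.5863
2030-08-10 to 2030-12-31: 144 days at 1.8% → £7,181,000 × 1.8% × 144/365 = £50,994.9370
Total = £102,491.5603

£102,491.56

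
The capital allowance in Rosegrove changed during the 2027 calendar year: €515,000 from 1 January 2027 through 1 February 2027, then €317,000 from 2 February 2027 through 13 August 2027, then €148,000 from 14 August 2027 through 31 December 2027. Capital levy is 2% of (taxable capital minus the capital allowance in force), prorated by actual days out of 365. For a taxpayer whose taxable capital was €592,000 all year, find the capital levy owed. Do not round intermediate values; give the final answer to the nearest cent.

1 January – 1 February 2027: 32 days, exemption €515,000 → (€592,000 − €515,000) × 2% × 32/365 = €135.0137
2 February – 13 August 2027: 193 days, exemption €317,000 → (€592,000 − €317,000) × 2% × 193/365 = €2,908.2192
14 August – 31 December 2027: 140 days, exemption €148,000 → (€592,000 − €148,000) × 2% × 140/365 = €3,406.0274
Total = €6,449.2603

€6,449.26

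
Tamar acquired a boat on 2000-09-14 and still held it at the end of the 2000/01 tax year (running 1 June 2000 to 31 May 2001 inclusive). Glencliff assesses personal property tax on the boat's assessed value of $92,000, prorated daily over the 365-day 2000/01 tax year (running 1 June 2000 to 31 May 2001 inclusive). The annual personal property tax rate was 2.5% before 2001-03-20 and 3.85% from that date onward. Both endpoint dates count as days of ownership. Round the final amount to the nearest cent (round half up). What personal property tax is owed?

2000-09-14 to 2001-03-19: 187 days at 2.5% → $92,000 × 2.5% × 187/365 = $1,178.3562
2001-03-20 to 2001-05-31: 73 days at 3.85% → $92,000 × 3.85% × 73/365 = $708.4000
Total = $1,886.7562

$1,886.76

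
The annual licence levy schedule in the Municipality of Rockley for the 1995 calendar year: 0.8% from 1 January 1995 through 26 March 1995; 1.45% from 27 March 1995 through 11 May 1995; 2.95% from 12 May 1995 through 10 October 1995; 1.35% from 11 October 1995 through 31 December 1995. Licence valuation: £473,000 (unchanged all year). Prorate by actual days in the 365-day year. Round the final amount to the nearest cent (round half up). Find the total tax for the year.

£8,990.89

1 January – 26 March 1995: 85 days at 0.8% → £473,000 × 0.8% × 85/365 = £881.2055
27 March – 11 May 1995: 46 days at 1.45% → £473,000 × 1.45% × 46/365 = £864.3589
12 May – 10 October 1995: 152 days at 2.95% → £473,000 × 2.95% × 152/365 = £5,810.7726
11 October – 31 December 1995: 82 days at 1.35% → £473,000 × 1.35% × 82/365 = £1,434.5507
Total = £8,990.8877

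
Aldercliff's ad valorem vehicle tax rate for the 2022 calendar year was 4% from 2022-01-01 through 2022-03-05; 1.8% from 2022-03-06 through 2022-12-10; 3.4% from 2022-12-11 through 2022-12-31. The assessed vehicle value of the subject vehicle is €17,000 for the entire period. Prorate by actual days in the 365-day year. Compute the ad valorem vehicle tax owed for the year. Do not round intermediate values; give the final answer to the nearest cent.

€387.23

2022-01-01 to 2022-03-05: 64 days at 4% → €17,000 × 4% × 64/365 = €119.2329
2022-03-06 to 2022-12-10: 280 days at 1.8% → €17,000 × 1.8% × 280/365 = €234.7397
2022-12-11 to 2022-12-31: 21 days at 3.4% → €17,000 × 3.4% × 21/365 = €33.2548
Total = €387.2274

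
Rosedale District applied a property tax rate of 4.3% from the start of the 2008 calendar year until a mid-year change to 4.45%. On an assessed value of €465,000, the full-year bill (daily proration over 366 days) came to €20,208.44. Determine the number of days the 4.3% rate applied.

254 days

Let d = days at the first rate; then 366 − d days at the second rate.
€465,000 × [4.3%·d + 4.45%·(366−d)] / 366 = €20,208.44
Solving gives d = 254, so the new rate took effect on 11 Sep 2008.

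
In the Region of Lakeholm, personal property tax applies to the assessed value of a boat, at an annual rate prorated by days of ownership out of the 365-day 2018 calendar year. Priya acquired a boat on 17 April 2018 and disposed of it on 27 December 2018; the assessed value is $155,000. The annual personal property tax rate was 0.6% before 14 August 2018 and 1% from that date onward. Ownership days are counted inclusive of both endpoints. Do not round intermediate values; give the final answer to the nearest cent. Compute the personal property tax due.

17 April – 13 August 2018: 119 days at 0.6% → $155,000 × 0.6% × 119/365 = $303.2055
14 August – 27 December 2018: 136 days at 1% → $155,000 × 1% × 136/365 = $577.5342
Total = $880.7397

$880.74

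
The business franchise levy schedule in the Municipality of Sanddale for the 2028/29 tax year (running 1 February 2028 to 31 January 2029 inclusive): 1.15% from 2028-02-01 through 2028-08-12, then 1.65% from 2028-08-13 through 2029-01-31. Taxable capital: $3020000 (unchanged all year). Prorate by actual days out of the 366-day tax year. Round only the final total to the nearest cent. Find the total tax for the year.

$41826.17

2028-02-01 to 2028-08-12: 194 days at 1.15% → $3020000 × 1.15% × 194/366 = $18408.7978
2028-08-13 to 2029-01-31: 172 days at 1.65% → $3020000 × 1.65% × 172/366 = $23417.3770
Total = $41826.1749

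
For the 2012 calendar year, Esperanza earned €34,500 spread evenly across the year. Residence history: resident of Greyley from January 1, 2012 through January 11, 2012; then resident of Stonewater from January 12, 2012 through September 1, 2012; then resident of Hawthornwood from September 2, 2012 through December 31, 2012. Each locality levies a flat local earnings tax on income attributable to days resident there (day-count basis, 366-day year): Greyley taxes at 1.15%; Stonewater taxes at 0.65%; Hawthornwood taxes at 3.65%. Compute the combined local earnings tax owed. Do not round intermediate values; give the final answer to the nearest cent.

€571.61

Greyley, January 1 – January 11, 2012: 11 days → €34,500 × 1.15% × 11/366 = €11.9242
Stonewater, January 12 – September 1, 2012: 234 days → €34,500 × 0.65% × 234/366 = €143.3730
Hawthornwood, September 2 – December 31, 2012: 121 days → €34,500 × 3.65% × 121/366 = €416.3094
Total = €571.6066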